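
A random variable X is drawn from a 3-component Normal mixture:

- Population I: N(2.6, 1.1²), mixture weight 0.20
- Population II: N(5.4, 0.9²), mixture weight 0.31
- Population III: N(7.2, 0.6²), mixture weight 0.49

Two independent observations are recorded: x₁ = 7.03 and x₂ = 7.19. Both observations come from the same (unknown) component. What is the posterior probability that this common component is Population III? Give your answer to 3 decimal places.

0.992

Posterior ∝ prior × likelihood, so P(k | x) ∝ P(Z=k) f_k(x); normalise over all components.
Since both observations come from the same component, the likelihood for component k is f_k(x₁)·f_k(x₂).
  L_I = [(1/(1.1·√(2π)))·exp(−(7.03−2.6)²/(2·1.1²)) = 0.362675·exp(-8.10946) = 0.000109049] × [6.00655e-05] = 6.55009e-09
  L_II = [(1/(0.9·√(2π)))·exp(−(7.03−5.4)²/(2·0.9²)) = 0.443269·exp(-1.64006) = 0.0859801] × [0.0613342] = 0.00527352
  L_III = [(1/(0.6·√(2π)))·exp(−(7.03−7.2)²/(2·0.6²)) = 0.664904·exp(-0.04014) = 0.638744] × [0.664811] = 0.424644
Multiply by the mixture weights:
  P(Z=I)·L_I = 0.20 × 6.55009e-09 = 1.31002e-09
  P(Z=II)·L_II = 0.31 × 0.00527352 = 0.00163479
  P(Z=III)·L_III = 0.49 × 0.424644 = 0.208076
Normaliser: 1.31002e-09 + 0.00163479 + 0.208076 = 0.20971
P(Population III | data) = 0.208076 / 0.20971 ≈ 0.992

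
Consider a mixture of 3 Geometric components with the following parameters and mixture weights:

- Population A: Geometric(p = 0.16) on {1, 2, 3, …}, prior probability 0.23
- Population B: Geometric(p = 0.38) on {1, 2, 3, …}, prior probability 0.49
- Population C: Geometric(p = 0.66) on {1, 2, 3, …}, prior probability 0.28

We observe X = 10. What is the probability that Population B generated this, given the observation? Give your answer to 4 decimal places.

The responsibility of component k is π_k f_k(x) divided by Σ_j π_j f_j(x).
Evaluate each component's likelihood at the observed value:
  p_A = 0.0333145
  p_B = 0.00514409
  p_C = 4.00732e-05
Prior × likelihood for each component:
  π_A·p_A = 0.23 × 0.0333145 = 0.00766234
  π_B·p_B = 0.49 × 0.00514409 = 0.00252061
  π_C·p_C = 0.28 × 4.00732e-05 = 1.12205e-05
Denominator: 0.00766234 + 0.00252061 + 1.12205e-05 = 0.0101942
P(Population B | the observation) = 0.00252061 / 0.0101942 ≈ 0.2473

0.2473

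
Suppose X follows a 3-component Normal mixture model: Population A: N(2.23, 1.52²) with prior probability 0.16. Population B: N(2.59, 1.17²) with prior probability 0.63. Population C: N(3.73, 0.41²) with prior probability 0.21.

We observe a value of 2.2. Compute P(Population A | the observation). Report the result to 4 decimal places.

Posterior ∝ prior × likelihood, so P(k | x) ∝ P(Z=k) f_k(x); normalise over all components.
Component likelihoods at x = 2.2:
  f_A = (1/(1.52·√(2π)))·exp(−(2.2−2.23)²/(2·1.52²)) = 0.262462·exp(-0.00019) = 0.262411
  f_B = (1/(1.17·√(2π)))·exp(−(2.2−2.59)²/(2·1.17²)) = 0.340976·exp(-0.05556) = 0.32255
  f_C = (1/(0.41·√(2π)))·exp(−(2.2−3.73)²/(2·0.41²)) = 0.973030·exp(-6.96282) = 0.000920899
Prior × likelihood for each component:
  P(Z=A)·f_A = 0.16 × 0.262411 = 0.0419857
  P(Z=B)·f_B = 0.63 × 0.32255 = 0.203206
  P(Z=C)·f_C = 0.21 × 0.000920899 = 0.000193389
Evidence: 0.0419857 + 0.203206 + 0.000193389 = 0.245385
P(Population A | x) ≈ 0.1711

0.1711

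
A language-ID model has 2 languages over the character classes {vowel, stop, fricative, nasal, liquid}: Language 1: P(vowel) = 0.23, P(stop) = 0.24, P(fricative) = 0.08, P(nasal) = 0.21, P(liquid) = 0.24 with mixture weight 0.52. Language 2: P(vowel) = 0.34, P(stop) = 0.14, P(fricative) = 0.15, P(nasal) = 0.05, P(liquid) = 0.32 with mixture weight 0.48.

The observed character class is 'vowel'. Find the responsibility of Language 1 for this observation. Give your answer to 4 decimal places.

0.4229

P(component k | x) = w_k·f_k(x) / marginal(x), where marginal(x) = Σ_j w_j·f_j(x).
Evaluate each component's likelihood at the observed value:
  L_1 = 0.23
  L_2 = 0.34
Prior × likelihood for each component:
  w_1·L_1 = 0.52 × 0.23 = 0.1196
  w_2·L_2 = 0.48 × 0.34 = 0.1632
Evidence: 0.1196 + 0.1632 = 0.2828
So the posterior for Language 1 is 0.1196 / 0.2828 ≈ 0.4229.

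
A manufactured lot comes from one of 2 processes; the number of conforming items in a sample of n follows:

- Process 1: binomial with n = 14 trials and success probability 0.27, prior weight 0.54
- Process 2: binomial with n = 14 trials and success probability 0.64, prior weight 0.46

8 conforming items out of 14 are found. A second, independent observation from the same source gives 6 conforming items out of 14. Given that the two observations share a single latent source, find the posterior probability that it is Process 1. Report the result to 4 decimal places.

0.1166

By Bayes' theorem, P(k | x) = π_k f_k(x) / Σ_j π_j f_j(x).
Since both observations come from the same component, the likelihood for component k is f_k(x₁)·f_k(x₂).
  f_1 = [C(14,8)·0.27^8·0.73^6 = 3003·2.8243e-05·0.151334 = 0.0128352] × [0.0938255] = 0.00120427
  f_2 = [C(14,8)·0.64^8·0.36^6 = 3003·0.0281475·0.00217678 = 0.183997] × [0.0582177] = 0.0107119
Unnormalised posteriors:
  π_1·f_1 = 0.54 × 0.00120427 = 0.000650305
  π_2·f_2 = 0.46 × 0.0107119 = 0.00492746
Sum: 0.000650305 + 0.00492746 = 0.00557777
P(Process 1 | x₁,x₂) = 0.000650305 / 0.00557777 ≈ 0.1166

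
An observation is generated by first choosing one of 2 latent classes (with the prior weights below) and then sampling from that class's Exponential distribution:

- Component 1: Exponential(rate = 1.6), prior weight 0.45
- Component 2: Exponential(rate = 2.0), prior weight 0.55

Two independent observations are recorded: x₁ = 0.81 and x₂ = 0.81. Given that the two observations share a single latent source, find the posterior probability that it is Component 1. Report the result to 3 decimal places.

Posterior ∝ prior × likelihood, so P(k | x) ∝ P(Z=k) f_k(x); normalise over all components.
Since both observations come from the same component, the likelihood for component k is f_k(x₁)·f_k(x₂).
  p_1 = [0.437799] × [0.437799] = 0.191668
  p_2 = [0.395797] × [0.395797] = 0.156656
Prior × likelihood for each component:
  P(Z=1)·p_1 = 0.45 × 0.191668 = 0.0862504
  P(Z=2)·p_2 = 0.55 × 0.156656 = 0.0861606
Normaliser: 0.0862504 + 0.0861606 = 0.172411
So the posterior for Component 1 is 0.0862504 / 0.172411 ≈ 0.500.

0.500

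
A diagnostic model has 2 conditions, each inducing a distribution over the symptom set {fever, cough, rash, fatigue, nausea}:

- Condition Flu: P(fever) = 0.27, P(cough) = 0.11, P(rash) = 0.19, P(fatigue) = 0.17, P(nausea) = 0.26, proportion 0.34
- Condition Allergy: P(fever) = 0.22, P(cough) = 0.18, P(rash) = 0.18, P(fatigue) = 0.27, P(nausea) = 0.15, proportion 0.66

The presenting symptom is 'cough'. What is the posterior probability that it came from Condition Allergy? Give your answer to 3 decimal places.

Posterior ∝ prior × likelihood, so P(k | x) ∝ π_k f_k(x); normalise over all components.
Component likelihoods at x = 'cough':
  f_Flu = P(cough | comp) = 0.11
  f_Allergy = P(cough | comp) = 0.18
Prior × likelihood for each component:
  π_Flu·f_Flu = 0.34 × 0.11 = 0.0374
  π_Allergy·f_Allergy = 0.66 × 0.18 = 0.1188
Denominator: 0.0374 + 0.1188 = 0.1562
Responsibility of Condition Allergy: 0.1188 / 0.1562 ≈ 0.761

0.761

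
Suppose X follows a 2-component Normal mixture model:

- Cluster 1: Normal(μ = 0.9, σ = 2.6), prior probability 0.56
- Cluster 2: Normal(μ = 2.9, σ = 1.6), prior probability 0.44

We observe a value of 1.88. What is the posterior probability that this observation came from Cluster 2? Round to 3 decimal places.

The responsibility of component k is π_k f_k(x) divided by Σ_j π_j f_j(x).
Normal densities:
  L_1 = 0.142918
  L_2 = 0.203489
Prior × likelihood for each component:
  π_1·L_1 = 0.56 × 0.142918 = 0.080034
  π_2·L_2 = 0.44 × 0.203489 = 0.089535
Sum: 0.080034 + 0.089535 = 0.169569
P(Cluster 2 | x) ≈ 0.528

0.528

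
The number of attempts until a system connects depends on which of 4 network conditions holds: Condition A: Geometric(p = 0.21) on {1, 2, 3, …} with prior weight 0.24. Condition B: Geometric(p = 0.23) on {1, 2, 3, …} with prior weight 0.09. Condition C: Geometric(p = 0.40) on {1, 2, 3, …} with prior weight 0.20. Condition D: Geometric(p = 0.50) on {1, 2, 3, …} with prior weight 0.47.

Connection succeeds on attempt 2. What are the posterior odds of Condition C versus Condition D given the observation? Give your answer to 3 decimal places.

The posterior odds equal the prior odds times the likelihood ratio: (π_i/π_j)·(f_i(x)/f_j(x)).
Component likelihoods at x = 2:
  L_A = 0.21·(1−0.21)^1 = 0.21·0.79 = 0.1659
  L_B = 0.23·(1−0.23)^1 = 0.23·0.77 = 0.1771
  L_C = 0.40·(1−0.40)^1 = 0.40·0.6 = 0.24
  L_D = 0.50·(1−0.50)^1 = 0.50·0.5 = 0.25
Posterior odds = (π_C·L_C) / (π_D·L_D) = (0.20·0.24) / (0.47·0.25) = 0.048 / 0.1175 ≈ 0.409

0.409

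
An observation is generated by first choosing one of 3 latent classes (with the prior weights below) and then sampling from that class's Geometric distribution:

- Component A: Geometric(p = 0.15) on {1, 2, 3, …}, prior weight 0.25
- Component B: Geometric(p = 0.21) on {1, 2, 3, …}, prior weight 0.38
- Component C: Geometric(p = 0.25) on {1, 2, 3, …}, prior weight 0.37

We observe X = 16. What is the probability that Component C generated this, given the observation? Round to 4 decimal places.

The responsibility of component k is π_k f_k(x) divided by Σ_j π_j f_j(x).
Component likelihoods at x = 16:
  p_A = 0.15·(1−0.15)^15 = 0.15·0.0873542 = 0.0131031
  p_B = 0.21·(1−0.21)^15 = 0.21·0.0291344 = 0.00611823
  p_C = 0.25·(1−0.25)^15 = 0.25·0.0133635 = 0.00334087
Multiply by the mixture weights:
  π_A·p_A = 0.25 × 0.0131031 = 0.00327578
  π_B·p_B = 0.38 × 0.00611823 = 0.00232493
  π_C·p_C = 0.37 × 0.00334087 = 0.00123612
Marginal: 0.00327578 + 0.00232493 + 0.00123612 = 0.00683683
Responsibility of Component C: 0.00123612 / 0.00683683 ≈ 0.1808

0.1808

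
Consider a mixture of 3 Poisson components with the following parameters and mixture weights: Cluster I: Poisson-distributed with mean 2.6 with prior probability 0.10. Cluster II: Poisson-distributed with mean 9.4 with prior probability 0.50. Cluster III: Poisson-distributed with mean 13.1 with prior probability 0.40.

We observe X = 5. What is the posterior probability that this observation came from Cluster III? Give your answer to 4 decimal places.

By Bayes' theorem, P(k | x) = w_k f_k(x) / Σ_j w_j f_j(x).
Poisson probabilities:
  L_I = e^(−2.6)·2.6^5/5! = 0.0735394
  L_II = e^(−9.4)·9.4^5/5! = 0.0505929
  L_III = e^(−13.1)·13.1^5/5! = 0.00657533
Weight by the priors:
  w_I·L_I = 0.10 × 0.0735394 = 0.00735394
  w_II·L_II = 0.50 × 0.0505929 = 0.0252965
  w_III·L_III = 0.40 × 0.00657533 = 0.00263013
Evidence: 0.00735394 + 0.0252965 + 0.00263013 = 0.0352805
Responsibility of Cluster III: 0.00263013 / 0.0352805 ≈ 0.0745

0.0745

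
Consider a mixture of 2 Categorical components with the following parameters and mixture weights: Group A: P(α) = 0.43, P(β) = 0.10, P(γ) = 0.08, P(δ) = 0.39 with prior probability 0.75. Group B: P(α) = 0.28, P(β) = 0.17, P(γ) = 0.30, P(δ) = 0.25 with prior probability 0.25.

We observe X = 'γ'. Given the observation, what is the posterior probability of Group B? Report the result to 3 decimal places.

By Bayes' theorem, P(k | x) = π_k f_k(x) / Σ_j π_j f_j(x).
Component likelihoods at x = 'γ':
  L_A = P(γ | comp) = 0.08
  L_B = P(γ | comp) = 0.30
Unnormalised posteriors:
  π_A·L_A = 0.75 × 0.08 = 0.06
  π_B·L_B = 0.25 × 0.3 = 0.075
Normaliser: 0.06 + 0.075 = 0.135
So the posterior for Group B is 0.075 / 0.135 ≈ 0.556.

0.556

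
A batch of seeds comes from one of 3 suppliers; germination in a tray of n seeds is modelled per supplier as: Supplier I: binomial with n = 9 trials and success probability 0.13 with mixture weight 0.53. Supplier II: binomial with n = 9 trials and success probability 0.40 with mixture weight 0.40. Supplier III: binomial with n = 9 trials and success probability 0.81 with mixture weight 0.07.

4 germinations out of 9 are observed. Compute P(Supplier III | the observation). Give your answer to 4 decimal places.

Posterior ∝ prior × likelihood, so P(k | x) ∝ P(Z=k) f_k(x); normalise over all components.
Binomial probabilities:
  L_I = 0.0179366
  L_II = 0.250823
  L_III = 0.0134301
Unnormalised posteriors:
  P(Z=I)·L_I = 0.53 × 0.0179366 = 0.0095064
  P(Z=II)·L_II = 0.40 × 0.250823 = 0.100329
  P(Z=III)·L_III = 0.07 × 0.0134301 = 0.000940106
Denominator: 0.0095064 + 0.100329 + 0.000940106 = 0.110776
P(Supplier III | x) = 0.000940106 / 0.110776 ≈ 0.0085

0.0085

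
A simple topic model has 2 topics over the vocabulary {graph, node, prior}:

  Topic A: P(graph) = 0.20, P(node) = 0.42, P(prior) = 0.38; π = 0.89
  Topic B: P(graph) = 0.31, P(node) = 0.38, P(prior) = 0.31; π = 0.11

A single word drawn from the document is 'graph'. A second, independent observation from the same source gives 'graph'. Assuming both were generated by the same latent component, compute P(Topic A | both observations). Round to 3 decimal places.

P(component k | x) = π_k·f_k(x) / marginal(x), where marginal(x) = Σ_j π_j·f_j(x).
Since both observations come from the same component, the likelihood for component k is f_k(x₁)·f_k(x₂).
  L_A = [0.2] × [0.2] = 0.04
  L_B = [0.31] × [0.31] = 0.0961
Prior × likelihood for each component:
  π_A·L_A = 0.89 × 0.04 = 0.0356
  π_B·L_B = 0.11 × 0.0961 = 0.010571
Marginal: 0.0356 + 0.010571 = 0.046171
Responsibility of Topic A: 0.0356 / 0.046171 ≈ 0.771

0.771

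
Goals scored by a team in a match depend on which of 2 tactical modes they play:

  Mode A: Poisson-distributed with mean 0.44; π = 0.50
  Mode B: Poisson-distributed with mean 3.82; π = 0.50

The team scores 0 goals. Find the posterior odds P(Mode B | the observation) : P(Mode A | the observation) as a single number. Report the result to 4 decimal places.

Only the two components matter; the odds are (π_i f_i(x)) / (π_j f_j(x)).
Poisson probabilities:
  L_A = 0.644036
  L_B = 0.0219278
Posterior odds = (π_B·L_B) / (π_A·L_A) = (0.50·0.0219278) / (0.50·0.644036) = 0.0109639 / 0.322018 ≈ 0.0340

0.0340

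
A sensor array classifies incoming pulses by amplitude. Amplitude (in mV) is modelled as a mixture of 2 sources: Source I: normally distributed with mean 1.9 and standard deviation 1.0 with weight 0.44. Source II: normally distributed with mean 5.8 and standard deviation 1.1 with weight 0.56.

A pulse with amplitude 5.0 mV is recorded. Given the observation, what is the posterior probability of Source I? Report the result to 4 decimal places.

The responsibility of component k is w_k f_k(x) divided by Σ_j w_j f_j(x).
Evaluate each component's likelihood at the observed value:
  p_I = (1/(1.0·√(2π)))·exp(−(5.0−1.9)²/(2·1.0²)) = 0.398942·exp(-4.80500) = 0.00326682
  p_II = (1/(1.1·√(2π)))·exp(−(5.0−5.8)²/(2·1.1²)) = 0.362675·exp(-0.26446) = 0.278396
Weight by the priors:
  w_I·p_I = 0.44 × 0.00326682 = 0.0014374
  w_II·p_II = 0.56 × 0.278396 = 0.155902
Normaliser: 0.0014374 + 0.155902 = 0.157339
So the posterior for Source I is 0.0014374 / 0.157339 ≈ 0.0091.

0.0091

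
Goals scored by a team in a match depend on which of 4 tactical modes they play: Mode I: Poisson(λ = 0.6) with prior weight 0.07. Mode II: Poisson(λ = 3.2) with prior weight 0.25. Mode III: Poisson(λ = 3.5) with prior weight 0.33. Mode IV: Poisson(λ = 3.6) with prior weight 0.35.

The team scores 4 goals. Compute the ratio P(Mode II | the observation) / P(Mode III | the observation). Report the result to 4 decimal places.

Posterior odds = (π_i f_i(x)) / (π_j f_j(x)); the normalising sum cancels.
Component likelihoods at x = 4 goals:
  f_I = e^(−0.6)·0.6^4/4! = 0.00296358
  f_II = e^(−3.2)·3.2^4/4! = 0.178093
  f_III = e^(−3.5)·3.5^4/4! = 0.188812
  f_IV = e^(−3.6)·3.6^4/4! = 0.191222
Posterior odds = (π_II·f_II) / (π_III·f_III) = (0.25·0.178093) / (0.33·0.188812) = 0.0445232 / 0.0623081 ≈ 0.7146

0.7146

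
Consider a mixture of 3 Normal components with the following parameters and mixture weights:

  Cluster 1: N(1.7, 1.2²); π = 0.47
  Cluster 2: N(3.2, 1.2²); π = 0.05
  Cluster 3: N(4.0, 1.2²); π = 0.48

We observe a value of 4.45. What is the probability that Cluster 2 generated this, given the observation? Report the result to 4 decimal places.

Apply Bayes' rule: the posterior for each component is proportional to its prior times its likelihood at x.
Normal densities:
  p_1 = 0.0240618
  p_2 = 0.193245
  p_3 = 0.309879
Unnormalised posteriors:
  P(Z=1)·p_1 = 0.47 × 0.0240618 = 0.0113091
  P(Z=2)·p_2 = 0.05 × 0.193245 = 0.00966227
  P(Z=3)·p_3 = 0.48 × 0.309879 = 0.148742
Normaliser: 0.0113091 + 0.00966227 + 0.148742 = 0.169713
So the posterior for Cluster 2 is 0.00966227 / 0.169713 ≈ 0.0569.

0.0569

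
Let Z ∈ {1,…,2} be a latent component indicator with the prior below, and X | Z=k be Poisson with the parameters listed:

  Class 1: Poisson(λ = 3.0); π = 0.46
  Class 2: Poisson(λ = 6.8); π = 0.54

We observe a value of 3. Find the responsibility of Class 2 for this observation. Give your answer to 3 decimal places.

0.234

By Bayes' theorem, P(k | x) = w_k f_k(x) / Σ_j w_j f_j(x).
Poisson probabilities:
  f_1 = 0.224042
  f_2 = 0.0583678
Unnormalised posteriors:
  w_1·f_1 = 0.46 × 0.224042 = 0.103059
  w_2·f_2 = 0.54 × 0.0583678 = 0.0315186
Marginal: 0.103059 + 0.0315186 = 0.134578
P(Class 2 | 3) ≈ 0.234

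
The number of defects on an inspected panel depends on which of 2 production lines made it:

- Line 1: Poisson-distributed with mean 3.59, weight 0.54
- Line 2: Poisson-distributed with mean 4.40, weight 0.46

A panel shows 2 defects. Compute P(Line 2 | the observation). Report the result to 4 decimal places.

P(component k | x) = π_k·f_k(x) / marginal(x), where marginal(x) = Σ_j π_j·f_j(x).
Poisson probabilities:
  f_1 = 0.177845
  f_2 = 0.118845
Prior × likelihood for each component:
  π_1·f_1 = 0.54 × 0.177845 = 0.0960363
  π_2·f_2 = 0.46 × 0.118845 = 0.0546685
Marginal: 0.0960363 + 0.0546685 = 0.150705
P(Line 2 | 2 defects) = 0.0546685 / 0.150705 ≈ 0.3628

0.3628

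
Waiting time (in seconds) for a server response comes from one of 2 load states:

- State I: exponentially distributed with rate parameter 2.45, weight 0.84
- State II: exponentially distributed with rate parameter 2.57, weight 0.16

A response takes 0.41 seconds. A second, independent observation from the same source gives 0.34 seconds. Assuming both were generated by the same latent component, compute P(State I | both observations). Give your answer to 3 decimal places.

Posterior ∝ prior × likelihood, so P(k | x) ∝ w_k f_k(x); normalise over all components.
Since both observations come from the same component, the likelihood for component k is f_k(x₁)·f_k(x₂).
  p_I = [2.45·e^(−2.45·0.41) = 2.45·e^(−1.0045) = 0.897258] × [1.06512] = 0.955688
  p_II = [2.57·e^(−2.57·0.41) = 2.57·e^(−1.0537) = 0.896019] × [1.07262] = 0.961089
Multiply by the mixture weights:
  w_I·p_I = 0.84 × 0.955688 = 0.802778
  w_II·p_II = 0.16 × 0.961089 = 0.153774
Normaliser: 0.802778 + 0.153774 = 0.956552
P(State I | x₁,x₂) = 0.802778 / 0.956552 ≈ 0.839

0.839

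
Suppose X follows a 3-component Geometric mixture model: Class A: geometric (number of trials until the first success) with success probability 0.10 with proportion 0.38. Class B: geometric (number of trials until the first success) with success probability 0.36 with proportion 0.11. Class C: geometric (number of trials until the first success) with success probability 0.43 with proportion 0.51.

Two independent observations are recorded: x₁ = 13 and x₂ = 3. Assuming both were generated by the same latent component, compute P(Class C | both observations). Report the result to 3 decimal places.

P(component k | x) = π_k·f_k(x) / marginal(x), where marginal(x) = Σ_j π_j·f_j(x).
Since both observations come from the same component, the likelihood for component k is f_k(x₁)·f_k(x₂).
  L_A = [0.10·(1−0.10)^12 = 0.10·0.28243 = 0.028243] × [0.081] = 0.00228768
  L_B = [0.36·(1−0.36)^12 = 0.36·0.00472237 = 0.00170005] × [0.147456] = 0.000250683
  L_C = [0.43·(1−0.43)^12 = 0.43·0.00117625 = 0.000505786] × [0.139707] = 7.06618e-05
Multiply by the mixture weights:
  π_A·L_A = 0.38 × 0.00228768 = 0.000869318
  π_B·L_B = 0.11 × 0.000250683 = 2.75751e-05
  π_C·L_C = 0.51 × 7.06618e-05 = 3.60375e-05
Denominator: 0.000869318 + 2.75751e-05 + 3.60375e-05 = 0.000932931
Responsibility of Class C: 3.60375e-05 / 0.000932931 ≈ 0.039

0.039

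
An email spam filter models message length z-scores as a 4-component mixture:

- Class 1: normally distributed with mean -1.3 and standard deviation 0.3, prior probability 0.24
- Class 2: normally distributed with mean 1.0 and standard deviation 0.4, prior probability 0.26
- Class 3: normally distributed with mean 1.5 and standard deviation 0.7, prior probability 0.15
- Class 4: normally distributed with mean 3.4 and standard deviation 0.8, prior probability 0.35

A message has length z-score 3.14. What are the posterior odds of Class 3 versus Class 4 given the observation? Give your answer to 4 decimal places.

0.0332

Posterior odds = (w_i f_i(x)) / (w_j f_j(x)); the normalising sum cancels.
Normal densities:
  L_1 = 3.62959e-48
  L_2 = 6.0751e-07
  L_3 = 0.0366349
  L_4 = 0.473025
0.00549524 / 0.165559 ≈ 0.0332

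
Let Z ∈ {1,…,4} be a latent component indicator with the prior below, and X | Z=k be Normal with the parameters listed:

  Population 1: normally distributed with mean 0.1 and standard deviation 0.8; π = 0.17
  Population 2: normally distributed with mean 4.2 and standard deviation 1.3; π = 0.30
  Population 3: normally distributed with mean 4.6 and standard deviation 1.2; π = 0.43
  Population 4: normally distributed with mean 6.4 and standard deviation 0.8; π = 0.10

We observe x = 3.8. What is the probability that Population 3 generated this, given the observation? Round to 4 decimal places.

Apply Bayes' rule: the posterior for each component is proportional to its prior times its likelihood at x.
Normal densities:
  p_1 = 1.12955e-05
  p_2 = 0.29269
  p_3 = 0.266207
  p_4 = 0.00253631
Weight by the priors:
  π_1·p_1 = 0.17 × 1.12955e-05 = 1.92023e-06
  π_2·p_2 = 0.30 × 0.29269 = 0.0878071
  π_3·p_3 = 0.43 × 0.266207 = 0.114469
  π_4·p_4 = 0.10 × 0.00253631 = 0.000253631
Sum: 1.92023e-06 + 0.0878071 + 0.114469 + 0.000253631 = 0.202532
P(Population 3 | data) ≈ 0.5652

0.5652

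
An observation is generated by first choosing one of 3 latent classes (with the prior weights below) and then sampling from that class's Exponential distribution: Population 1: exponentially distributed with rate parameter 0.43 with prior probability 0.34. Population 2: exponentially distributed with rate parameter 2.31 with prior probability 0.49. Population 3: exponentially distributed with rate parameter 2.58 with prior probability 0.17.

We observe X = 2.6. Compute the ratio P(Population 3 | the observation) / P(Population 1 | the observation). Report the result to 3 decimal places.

The posterior odds equal the prior odds times the likelihood ratio: (π_i/π_j)·(f_i(x)/f_j(x)).
Exponential densities:
  p_1 = 0.43·e^(−0.43·2.6) = 0.43·e^(−1.1180) = 0.140581
  p_2 = 2.31·e^(−2.31·2.6) = 2.31·e^(−6.0060) = 0.00569166
  p_3 = 2.58·e^(−2.58·2.6) = 2.58·e^(−6.7080) = 0.00315045
0.000535576 / 0.0477976 ≈ 0.011

0.011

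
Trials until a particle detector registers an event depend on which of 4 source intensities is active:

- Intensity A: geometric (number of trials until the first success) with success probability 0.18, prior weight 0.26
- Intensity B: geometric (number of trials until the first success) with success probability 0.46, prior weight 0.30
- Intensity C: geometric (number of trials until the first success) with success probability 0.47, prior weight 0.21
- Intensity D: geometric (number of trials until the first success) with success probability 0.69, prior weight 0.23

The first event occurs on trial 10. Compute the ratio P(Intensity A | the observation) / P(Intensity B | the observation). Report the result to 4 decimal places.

Posterior odds = (π_i f_i(x)) / (π_j f_j(x)); the normalising sum cancels.
Geometric probabilities:
  p_A = 0.18·(1−0.18)^9 = 0.18·0.16762 = 0.0301715
  p_B = 0.46·(1−0.46)^9 = 0.46·0.00390431 = 0.00179598
  p_C = 0.47·(1−0.47)^9 = 0.47·0.00329976 = 0.00155089
  p_D = 0.69·(1−0.69)^9 = 0.69·2.64396e-05 = 1.82433e-05
Posterior odds = (π_A·p_A) / (π_B·p_B) = (0.26·0.0301715) / (0.30·0.00179598) = 0.00784459 / 0.000538794 ≈ 14.5595

14.5595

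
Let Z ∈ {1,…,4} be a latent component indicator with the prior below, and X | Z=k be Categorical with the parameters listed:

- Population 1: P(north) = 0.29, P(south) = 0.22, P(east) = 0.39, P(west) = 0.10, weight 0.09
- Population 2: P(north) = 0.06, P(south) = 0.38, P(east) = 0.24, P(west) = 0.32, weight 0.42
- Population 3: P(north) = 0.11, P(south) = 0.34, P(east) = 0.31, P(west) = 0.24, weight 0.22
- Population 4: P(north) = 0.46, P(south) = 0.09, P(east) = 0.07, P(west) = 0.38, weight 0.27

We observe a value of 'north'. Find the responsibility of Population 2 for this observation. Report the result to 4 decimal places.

Posterior ∝ prior × likelihood, so P(k | x) ∝ P(Z=k) f_k(x); normalise over all components.
Categorical probabilities:
  L_1 = 0.29
  L_2 = 0.06
  L_3 = 0.11
  L_4 = 0.46
Prior × likelihood for each component:
  P(Z=1)·L_1 = 0.09 × 0.29 = 0.0261
  P(Z=2)·L_2 = 0.42 × 0.06 = 0.0252
  P(Z=3)·L_3 = 0.22 × 0.11 = 0.0242
  P(Z=4)·L_4 = 0.27 × 0.46 = 0.1242
Normaliser: 0.0261 + 0.0252 + 0.0242 + 0.1242 = 0.1997
So the posterior for Population 2 is 0.0252 / 0.1997 ≈ 0.1262.

0.1262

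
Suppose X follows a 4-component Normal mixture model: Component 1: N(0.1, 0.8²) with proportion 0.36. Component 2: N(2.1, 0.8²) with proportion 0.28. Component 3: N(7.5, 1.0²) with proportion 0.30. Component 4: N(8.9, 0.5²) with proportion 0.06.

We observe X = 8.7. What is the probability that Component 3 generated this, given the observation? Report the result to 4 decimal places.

0.5686

Posterior ∝ prior × likelihood, so P(k | x) ∝ π_k f_k(x); normalise over all components.
Component likelihoods at x = 8.7:
  L_1 = 4.01552e-26
  L_2 = 8.28392e-16
  L_3 = 0.194186
  L_4 = 0.73654
Multiply by the mixture weights:
  π_1·L_1 = 0.36 × 4.01552e-26 = 1.44559e-26
  π_2·L_2 = 0.28 × 8.28392e-16 = 2.3195e-16
  π_3·L_3 = 0.30 × 0.194186 = 0.0582558
  π_4·L_4 = 0.06 × 0.73654 = 0.0441924
Evidence: 1.44559e-26 + 2.3195e-16 + 0.0582558 + 0.0441924 = 0.102448
P(Component 3 | 8.7) ≈ 0.5686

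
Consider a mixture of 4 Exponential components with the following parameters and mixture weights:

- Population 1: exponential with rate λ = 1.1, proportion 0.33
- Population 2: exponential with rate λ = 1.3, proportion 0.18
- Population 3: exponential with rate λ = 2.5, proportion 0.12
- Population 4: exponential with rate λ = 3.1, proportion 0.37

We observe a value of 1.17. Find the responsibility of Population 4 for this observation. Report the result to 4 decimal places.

0.1541

Apply Bayes' rule: the posterior for each component is proportional to its prior times its likelihood at x.
Evaluate each component's likelihood at the observed value:
  f_1 = 1.1·e^(−1.1·1.17) = 1.1·e^(−1.2870) = 0.303708
  f_2 = 1.3·e^(−1.3·1.17) = 1.3·e^(−1.5210) = 0.284041
  f_3 = 2.5·e^(−2.5·1.17) = 2.5·e^(−2.9250) = 0.134162
  f_4 = 3.1·e^(−3.1·1.17) = 3.1·e^(−3.6270) = 0.0824471
Weight by the priors:
  π_1·f_1 = 0.33 × 0.303708 = 0.100224
  π_2·f_2 = 0.18 × 0.284041 = 0.0511274
  π_3·f_3 = 0.12 × 0.134162 = 0.0160994
  π_4·f_4 = 0.37 × 0.0824471 = 0.0305054
Marginal: 0.100224 + 0.0511274 + 0.0160994 + 0.0305054 = 0.197956
Responsibility of Population 4: 0.0305054 / 0.197956 ≈ 0.1541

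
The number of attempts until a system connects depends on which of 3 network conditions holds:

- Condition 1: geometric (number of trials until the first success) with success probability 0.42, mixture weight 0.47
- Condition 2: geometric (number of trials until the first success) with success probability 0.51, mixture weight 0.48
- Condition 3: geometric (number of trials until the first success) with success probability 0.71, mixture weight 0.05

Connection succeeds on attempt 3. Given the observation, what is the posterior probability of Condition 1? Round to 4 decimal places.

The responsibility of component k is w_k f_k(x) divided by Σ_j w_j f_j(x).
Component likelihoods at x = 3:
  L_1 = 0.42·(1−0.42)^2 = 0.42·0.3364 = 0.141288
  L_2 = 0.51·(1−0.51)^2 = 0.51·0.2401 = 0.122451
  L_3 = 0.71·(1−0.71)^2 = 0.71·0.0841 = 0.059711
Weight by the priors:
  w_1·L_1 = 0.47 × 0.141288 = 0.0664054
  w_2·L_2 = 0.48 × 0.122451 = 0.0587765
  w_3·L_3 = 0.05 × 0.059711 = 0.00298555
Evidence: 0.0664054 + 0.0587765 + 0.00298555 = 0.128167
So the posterior for Condition 1 is 0.0664054 / 0.128167 ≈ 0.5181.

0.5181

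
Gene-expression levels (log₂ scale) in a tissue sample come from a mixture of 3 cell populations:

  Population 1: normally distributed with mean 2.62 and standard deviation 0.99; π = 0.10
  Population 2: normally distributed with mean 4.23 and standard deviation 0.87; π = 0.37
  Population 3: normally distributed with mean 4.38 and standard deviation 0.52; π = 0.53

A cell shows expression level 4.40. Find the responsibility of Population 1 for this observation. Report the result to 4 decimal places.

0.0138

The responsibility of component k is w_k f_k(x) divided by Σ_j w_j f_j(x).
Normal densities:
  f_1 = 0.080038
  f_2 = 0.449883
  f_3 = 0.766629
Prior × likelihood for each component:
  w_1·f_1 = 0.10 × 0.080038 = 0.0080038
  w_2·f_2 = 0.37 × 0.449883 = 0.166457
  w_3·f_3 = 0.53 × 0.766629 = 0.406314
Evidence: 0.0080038 + 0.166457 + 0.406314 = 0.580774
P(Population 1 | data) ≈ 0.0138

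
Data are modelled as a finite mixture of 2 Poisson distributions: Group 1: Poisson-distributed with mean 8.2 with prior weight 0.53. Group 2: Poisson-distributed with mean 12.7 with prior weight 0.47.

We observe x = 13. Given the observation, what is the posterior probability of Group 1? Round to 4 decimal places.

0.2560

By Bayes' theorem, P(k | x) = π_k f_k(x) / Σ_j π_j f_j(x).
Component likelihoods at x = 13:
  f_1 = 0.033426
  f_2 = 0.109554
Multiply by the mixture weights:
  π_1·f_1 = 0.53 × 0.033426 = 0.0177158
  π_2·f_2 = 0.47 × 0.109554 = 0.0514904
Normaliser: 0.0177158 + 0.0514904 = 0.0692062
Responsibility of Group 1: 0.0177158 / 0.0692062 ≈ 0.2560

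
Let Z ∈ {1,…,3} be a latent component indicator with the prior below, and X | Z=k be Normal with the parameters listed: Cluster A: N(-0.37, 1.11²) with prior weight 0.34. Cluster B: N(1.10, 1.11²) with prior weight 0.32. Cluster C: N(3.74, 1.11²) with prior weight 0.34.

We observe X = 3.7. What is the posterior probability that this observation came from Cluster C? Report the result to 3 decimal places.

0.942

P(component k | x) = π_k·f_k(x) / marginal(x), where marginal(x) = Σ_j π_j·f_j(x).
Evaluate each component's likelihood at the observed value:
  f_A = 0.000432676
  f_B = 0.023131
  f_C = 0.359174
Unnormalised posteriors:
  π_A·f_A = 0.34 × 0.000432676 = 0.00014711
  π_B·f_B = 0.32 × 0.023131 = 0.00740191
  π_C·f_C = 0.34 × 0.359174 = 0.122119
Normaliser: 0.00014711 + 0.00740191 + 0.122119 = 0.129668
P(Cluster C | x) ≈ 0.942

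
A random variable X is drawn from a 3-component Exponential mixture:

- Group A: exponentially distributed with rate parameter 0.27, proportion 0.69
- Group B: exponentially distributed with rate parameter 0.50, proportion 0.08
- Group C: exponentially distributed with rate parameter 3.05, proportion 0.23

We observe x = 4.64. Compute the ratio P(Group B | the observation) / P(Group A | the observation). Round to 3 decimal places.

Only the two components matter; the odds are (π_i f_i(x)) / (π_j f_j(x)).
Evaluate each component's likelihood at the observed value:
  p_A = 0.07714
  p_B = 0.0491368
  p_C = 2.17853e-06
Odds = (0.08/0.69) × (0.0491368/0.07714) = 0.115942 × 0.636982 ≈ 0.074

0.074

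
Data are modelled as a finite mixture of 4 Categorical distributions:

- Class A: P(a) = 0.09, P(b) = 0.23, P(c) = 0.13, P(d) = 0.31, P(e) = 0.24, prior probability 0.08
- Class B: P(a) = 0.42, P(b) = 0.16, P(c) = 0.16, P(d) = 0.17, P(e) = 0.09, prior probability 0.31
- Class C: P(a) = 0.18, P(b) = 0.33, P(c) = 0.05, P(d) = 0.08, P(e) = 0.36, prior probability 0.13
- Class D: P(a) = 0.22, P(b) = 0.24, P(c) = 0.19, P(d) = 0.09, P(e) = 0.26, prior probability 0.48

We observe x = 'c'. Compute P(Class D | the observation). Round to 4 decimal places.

Posterior ∝ prior × likelihood, so P(k | x) ∝ π_k f_k(x); normalise over all components.
Evaluate each component's likelihood at the observed value:
  L_A = P(c | comp) = 0.13
  L_B = P(c | comp) = 0.16
  L_C = P(c | comp) = 0.05
  L_D = P(c | comp) = 0.19
Multiply by the mixture weights:
  π_A·L_A = 0.08 × 0.13 = 0.0104
  π_B·L_B = 0.31 × 0.16 = 0.0496
  π_C·L_C = 0.13 × 0.05 = 0.0065
  π_D·L_D = 0.48 × 0.19 = 0.0912
Sum: 0.0104 + 0.0496 + 0.0065 + 0.0912 = 0.1577
P(Class D | x) = 0.0912 / 0.1577 ≈ 0.5783

0.5783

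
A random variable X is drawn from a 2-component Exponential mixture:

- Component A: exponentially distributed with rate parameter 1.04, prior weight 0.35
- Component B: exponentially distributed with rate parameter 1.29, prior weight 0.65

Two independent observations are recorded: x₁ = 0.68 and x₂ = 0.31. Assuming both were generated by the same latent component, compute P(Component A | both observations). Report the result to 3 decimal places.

Apply Bayes' rule: the posterior for each component is proportional to its prior times its likelihood at x.
Since both observations come from the same component, the likelihood for component k is f_k(x₁)·f_k(x₂).
  f_A = [0.512744] × [0.753385] = 0.386293
  f_B = [0.53657] × [0.864799] = 0.464026
Multiply by the mixture weights:
  π_A·f_A = 0.35 × 0.386293 = 0.135203
  π_B·f_B = 0.65 × 0.464026 = 0.301617
Evidence: 0.135203 + 0.301617 = 0.436819
So the posterior for Component A is 0.135203 / 0.436819 ≈ 0.310.

0.310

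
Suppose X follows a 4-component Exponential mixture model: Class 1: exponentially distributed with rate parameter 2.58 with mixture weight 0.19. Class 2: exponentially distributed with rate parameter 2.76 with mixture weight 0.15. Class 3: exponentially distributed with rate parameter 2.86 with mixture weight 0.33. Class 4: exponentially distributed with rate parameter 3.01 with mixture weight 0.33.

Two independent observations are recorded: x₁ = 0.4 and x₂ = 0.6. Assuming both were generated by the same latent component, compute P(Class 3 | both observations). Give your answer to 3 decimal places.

0.329

The responsibility of component k is π_k f_k(x) divided by Σ_j π_j f_j(x).
Since both observations come from the same component, the likelihood for component k is f_k(x₁)·f_k(x₂).
  p_1 = [2.58·e^(−2.58·0.4) = 2.58·e^(−1.0320) = 0.919238] × [0.548696] = 0.504382
  p_2 = [2.76·e^(−2.76·0.4) = 2.76·e^(−1.1040) = 0.915057] × [0.526887] = 0.482131
  p_3 = [2.86·e^(−2.86·0.4) = 2.86·e^(−1.1440) = 0.911031] × [0.514182] = 0.468436
  p_4 = [3.01·e^(−3.01·0.4) = 3.01·e^(−1.2040) = 0.902975] × [0.494573] = 0.446588
Multiply by the mixture weights:
  π_1·p_1 = 0.19 × 0.504382 = 0.0958326
  π_2·p_2 = 0.15 × 0.482131 = 0.0723197
  π_3·p_3 = 0.33 × 0.468436 = 0.154584
  π_4·p_4 = 0.33 × 0.446588 = 0.147374
Evidence: 0.0958326 + 0.0723197 + 0.154584 + 0.147374 = 0.47011
P(Class 3 | x₁, x₂) = 0.154584 / 0.47011 ≈ 0.329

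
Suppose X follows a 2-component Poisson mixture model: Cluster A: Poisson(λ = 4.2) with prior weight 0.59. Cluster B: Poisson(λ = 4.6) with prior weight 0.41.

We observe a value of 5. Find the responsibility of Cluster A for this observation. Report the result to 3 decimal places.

Apply Bayes' rule: the posterior for each component is proportional to its prior times its likelihood at x.
Component likelihoods at x = 5:
  L_A = e^(−4.2)·4.2^5/5! = 0.163316
  L_B = e^(−4.6)·4.6^5/5! = 0.172526
Prior × likelihood for each component:
  π_A·L_A = 0.59 × 0.163316 = 0.0963564
  π_B·L_B = 0.41 × 0.172526 = 0.0707355
Normaliser: 0.0963564 + 0.0707355 = 0.167092
P(Cluster A | data) = 0.0963564 / 0.167092 ≈ 0.577

0.577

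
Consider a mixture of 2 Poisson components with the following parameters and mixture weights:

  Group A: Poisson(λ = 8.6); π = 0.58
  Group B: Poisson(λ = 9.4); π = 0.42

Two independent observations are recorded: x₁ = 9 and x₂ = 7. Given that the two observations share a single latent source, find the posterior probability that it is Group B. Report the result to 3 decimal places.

Apply Bayes' rule: the posterior for each component is proportional to its prior times its likelihood at x.
Since both observations come from the same component, the likelihood for component k is f_k(x₁)·f_k(x₂).
  p_A = [0.130554] × [0.127094] = 0.0165927
  p_B = [0.130623] × [0.106438] = 0.0139032
Prior × likelihood for each component:
  P(Z=A)·p_A = 0.58 × 0.0165927 = 0.00962375
  P(Z=B)·p_B = 0.42 × 0.0139032 = 0.00583936
Evidence: 0.00962375 + 0.00583936 = 0.0154631
P(Group B | x) ≈ 0.378

0.378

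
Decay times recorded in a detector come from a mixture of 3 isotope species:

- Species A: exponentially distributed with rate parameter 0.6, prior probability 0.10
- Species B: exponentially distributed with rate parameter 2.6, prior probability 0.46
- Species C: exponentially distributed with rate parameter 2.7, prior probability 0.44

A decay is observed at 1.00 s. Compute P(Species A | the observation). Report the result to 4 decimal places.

By Bayes' theorem, P(k | x) = π_k f_k(x) / Σ_j π_j f_j(x).
Evaluate each component's likelihood at the observed value:
  L_A = 0.329287
  L_B = 0.193111
  L_C = 0.181455
Prior × likelihood for each component:
  π_A·L_A = 0.10 × 0.329287 = 0.0329287
  π_B·L_B = 0.46 × 0.193111 = 0.0888312
  π_C·L_C = 0.44 × 0.181455 = 0.0798401
Evidence: 0.0329287 + 0.0888312 + 0.0798401 = 0.2016
Responsibility of Species A: 0.0329287 / 0.2016 ≈ 0.1633

0.1633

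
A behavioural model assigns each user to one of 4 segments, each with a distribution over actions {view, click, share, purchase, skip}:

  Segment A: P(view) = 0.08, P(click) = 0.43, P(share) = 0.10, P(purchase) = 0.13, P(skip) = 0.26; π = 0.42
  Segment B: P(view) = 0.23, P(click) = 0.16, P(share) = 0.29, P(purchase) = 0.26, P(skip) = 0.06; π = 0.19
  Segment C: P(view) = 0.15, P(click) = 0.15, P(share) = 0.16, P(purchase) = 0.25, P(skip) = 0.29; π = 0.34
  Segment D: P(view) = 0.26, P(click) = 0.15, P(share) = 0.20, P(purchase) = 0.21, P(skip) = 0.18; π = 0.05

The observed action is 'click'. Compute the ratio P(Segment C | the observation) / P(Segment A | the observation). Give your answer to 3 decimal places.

0.282

Posterior odds = (P(Z=i) f_i(x)) / (P(Z=j) f_j(x)); the normalising sum cancels.
Component likelihoods at x = 'click':
  L_A = 0.43
  L_B = 0.16
  L_C = 0.15
  L_D = 0.15
Posterior odds = (P(Z=C)·L_C) / (P(Z=A)·L_A) = (0.34·0.15) / (0.42·0.43) = 0.051 / 0.1806 ≈ 0.282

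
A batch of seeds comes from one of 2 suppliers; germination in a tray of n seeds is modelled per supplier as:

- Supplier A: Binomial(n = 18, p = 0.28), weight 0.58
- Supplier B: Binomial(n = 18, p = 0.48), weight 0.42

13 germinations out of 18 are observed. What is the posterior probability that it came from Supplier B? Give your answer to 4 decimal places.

0.9937

Posterior ∝ prior × likelihood, so P(k | x) ∝ w_k f_k(x); normalise over all components.
Binomial probabilities:
  L_A = C(18,13)·0.28^13·0.72^5 = 8568·6.50211e-08·0.193492 = 0.000107794
  L_B = C(18,13)·0.48^13·0.52^5 = 8568·7.18019e-05·0.0380204 = 0.0233901
Prior × likelihood for each component:
  w_A·L_A = 0.58 × 0.000107794 = 6.25208e-05
  w_B·L_B = 0.42 × 0.0233901 = 0.00982385
Evidence: 6.25208e-05 + 0.00982385 = 0.00988637
P(Supplier B | the observation) = 0.00982385 / 0.00988637 ≈ 0.9937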